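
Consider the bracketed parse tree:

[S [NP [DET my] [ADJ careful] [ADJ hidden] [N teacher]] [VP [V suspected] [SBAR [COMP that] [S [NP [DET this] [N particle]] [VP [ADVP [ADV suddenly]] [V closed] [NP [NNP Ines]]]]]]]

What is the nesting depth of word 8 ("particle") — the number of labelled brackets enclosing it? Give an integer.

6

The word sits inside N, which is inside NP, inside S, inside SBAR, inside VP, inside S — 6 brackets in all.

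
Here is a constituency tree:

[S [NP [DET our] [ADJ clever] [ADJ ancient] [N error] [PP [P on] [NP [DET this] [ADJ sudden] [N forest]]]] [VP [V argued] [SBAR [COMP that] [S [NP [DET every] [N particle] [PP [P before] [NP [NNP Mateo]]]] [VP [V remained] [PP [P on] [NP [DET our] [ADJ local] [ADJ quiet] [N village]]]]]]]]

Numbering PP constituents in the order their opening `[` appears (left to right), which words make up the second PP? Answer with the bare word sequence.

The PP opening brackets appear, in order, over: "on this sudden forest"; "before Mateo"; "on our local quiet village". The second one spans "before Mateo".

before Mateo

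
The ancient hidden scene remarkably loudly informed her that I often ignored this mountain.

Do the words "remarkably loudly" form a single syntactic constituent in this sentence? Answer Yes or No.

"remarkably loudly" is exactly the adverb phrase [ADVP remarkably loudly], a complete constituent.

Yes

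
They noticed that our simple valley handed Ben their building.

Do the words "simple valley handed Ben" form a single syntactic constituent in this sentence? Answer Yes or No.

No

"simple" belongs to the noun phrase "our simple valley" while "Ben" belongs to the verb phrase "handed Ben their building"; a span that runs across that boundary is not a single phrase.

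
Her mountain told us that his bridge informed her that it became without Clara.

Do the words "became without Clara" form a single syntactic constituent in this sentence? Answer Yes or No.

Yes

"became without Clara" is exactly the verb phrase [VP became without Clara], a complete constituent.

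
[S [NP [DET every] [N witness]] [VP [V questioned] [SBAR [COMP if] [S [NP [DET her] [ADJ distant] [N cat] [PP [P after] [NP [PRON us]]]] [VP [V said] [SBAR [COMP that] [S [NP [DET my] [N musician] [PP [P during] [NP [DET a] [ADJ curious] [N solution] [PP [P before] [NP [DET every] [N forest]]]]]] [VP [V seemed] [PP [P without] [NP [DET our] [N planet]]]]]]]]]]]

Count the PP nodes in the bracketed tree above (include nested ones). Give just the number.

4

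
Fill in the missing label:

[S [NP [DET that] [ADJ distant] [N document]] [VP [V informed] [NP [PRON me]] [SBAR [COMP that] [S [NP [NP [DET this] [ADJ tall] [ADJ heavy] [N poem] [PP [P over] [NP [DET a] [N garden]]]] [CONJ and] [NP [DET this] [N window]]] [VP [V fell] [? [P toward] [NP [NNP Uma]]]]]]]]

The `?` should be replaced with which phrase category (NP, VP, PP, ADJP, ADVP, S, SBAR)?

The `?` node immediately contains: P 'toward', NP. That is the internal structure of a prepositional phrase, so the label is PP.

PP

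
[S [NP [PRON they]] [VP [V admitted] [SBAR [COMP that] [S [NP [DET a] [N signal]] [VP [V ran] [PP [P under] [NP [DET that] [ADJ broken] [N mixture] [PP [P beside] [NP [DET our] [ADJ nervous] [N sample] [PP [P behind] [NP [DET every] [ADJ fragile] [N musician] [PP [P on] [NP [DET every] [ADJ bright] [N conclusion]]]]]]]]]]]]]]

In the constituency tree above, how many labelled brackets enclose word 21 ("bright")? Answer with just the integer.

14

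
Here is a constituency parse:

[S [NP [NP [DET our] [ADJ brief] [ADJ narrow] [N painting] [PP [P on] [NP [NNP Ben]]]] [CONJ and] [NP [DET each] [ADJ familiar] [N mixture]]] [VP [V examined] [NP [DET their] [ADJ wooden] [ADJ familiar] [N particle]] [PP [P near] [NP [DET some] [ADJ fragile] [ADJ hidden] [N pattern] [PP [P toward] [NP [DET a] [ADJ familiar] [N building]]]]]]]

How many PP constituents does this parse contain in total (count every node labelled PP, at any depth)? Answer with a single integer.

3

The PP constituents are: [PP on Ben]; [PP near some fragile hidden pattern toward a familiar building]; [PP toward a familiar building]. Total: 3.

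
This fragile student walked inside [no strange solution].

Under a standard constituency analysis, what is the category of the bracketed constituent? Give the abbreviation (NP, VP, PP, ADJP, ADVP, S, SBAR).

NP

The bracketed span "no strange solution" is headed by "solution", making it a noun phrase (NP).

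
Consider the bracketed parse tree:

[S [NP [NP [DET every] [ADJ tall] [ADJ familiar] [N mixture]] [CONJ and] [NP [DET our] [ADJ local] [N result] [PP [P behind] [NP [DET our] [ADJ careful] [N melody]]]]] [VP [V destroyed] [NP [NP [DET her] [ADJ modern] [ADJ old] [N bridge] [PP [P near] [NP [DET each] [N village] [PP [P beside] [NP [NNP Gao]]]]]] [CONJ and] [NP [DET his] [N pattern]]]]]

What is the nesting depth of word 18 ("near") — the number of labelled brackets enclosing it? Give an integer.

6

Path from the root down to the word: S → VP → NP → NP → PP → P. That is 6 enclosing brackets.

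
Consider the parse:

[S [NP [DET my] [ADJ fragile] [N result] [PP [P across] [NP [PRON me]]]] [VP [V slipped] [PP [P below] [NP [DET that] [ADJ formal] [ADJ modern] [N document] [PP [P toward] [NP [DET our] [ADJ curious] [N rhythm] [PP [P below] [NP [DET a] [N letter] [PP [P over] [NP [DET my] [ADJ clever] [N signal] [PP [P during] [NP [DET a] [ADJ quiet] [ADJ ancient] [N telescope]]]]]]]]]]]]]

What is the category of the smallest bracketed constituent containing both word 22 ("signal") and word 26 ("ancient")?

Both words fall inside [NP my clever signal during a quiet ancient telescope] (words 20–27), and no smaller constituent contains them both. Label: NP.

NP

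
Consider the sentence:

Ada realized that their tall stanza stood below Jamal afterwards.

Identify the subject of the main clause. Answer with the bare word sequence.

Ada

The subject of the main clause is the NP immediately before the verb "realized": "Ada".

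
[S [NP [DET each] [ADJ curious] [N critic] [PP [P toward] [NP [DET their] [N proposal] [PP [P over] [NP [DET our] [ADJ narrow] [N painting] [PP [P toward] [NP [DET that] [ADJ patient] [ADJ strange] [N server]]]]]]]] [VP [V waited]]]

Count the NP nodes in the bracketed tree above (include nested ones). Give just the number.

4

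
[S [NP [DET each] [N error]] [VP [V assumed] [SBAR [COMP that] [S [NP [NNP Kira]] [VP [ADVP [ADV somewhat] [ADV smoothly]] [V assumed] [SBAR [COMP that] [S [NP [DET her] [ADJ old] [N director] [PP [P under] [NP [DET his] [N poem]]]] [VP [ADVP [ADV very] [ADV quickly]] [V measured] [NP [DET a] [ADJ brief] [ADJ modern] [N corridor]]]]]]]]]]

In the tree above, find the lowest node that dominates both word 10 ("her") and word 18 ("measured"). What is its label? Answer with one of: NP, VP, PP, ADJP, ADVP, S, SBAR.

S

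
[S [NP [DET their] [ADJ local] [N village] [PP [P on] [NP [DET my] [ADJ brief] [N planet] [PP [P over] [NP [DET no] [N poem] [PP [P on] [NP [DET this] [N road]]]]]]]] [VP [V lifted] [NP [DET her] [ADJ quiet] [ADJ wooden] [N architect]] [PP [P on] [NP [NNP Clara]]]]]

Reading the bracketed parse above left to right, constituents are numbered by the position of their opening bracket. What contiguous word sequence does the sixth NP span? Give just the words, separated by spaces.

Clara

Opening `[NP` markers occur at word positions 1, 5, 9, 12, 15, 20; the sixth of these opens the constituent [NP Clara].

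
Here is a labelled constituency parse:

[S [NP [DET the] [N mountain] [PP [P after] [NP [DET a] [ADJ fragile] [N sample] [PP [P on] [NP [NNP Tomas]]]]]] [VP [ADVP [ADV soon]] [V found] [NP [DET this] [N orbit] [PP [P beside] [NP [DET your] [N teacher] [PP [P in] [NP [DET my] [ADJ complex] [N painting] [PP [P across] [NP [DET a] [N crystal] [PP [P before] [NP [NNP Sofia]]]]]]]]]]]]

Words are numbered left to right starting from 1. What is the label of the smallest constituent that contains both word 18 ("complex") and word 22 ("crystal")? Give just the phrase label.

NP

Word 18 lies under S → VP → NP → PP → NP → PP → NP → ADJ; word 22 lies under S → VP → NP → PP → NP → PP → NP → PP → NP → N. The lowest shared node is the NP.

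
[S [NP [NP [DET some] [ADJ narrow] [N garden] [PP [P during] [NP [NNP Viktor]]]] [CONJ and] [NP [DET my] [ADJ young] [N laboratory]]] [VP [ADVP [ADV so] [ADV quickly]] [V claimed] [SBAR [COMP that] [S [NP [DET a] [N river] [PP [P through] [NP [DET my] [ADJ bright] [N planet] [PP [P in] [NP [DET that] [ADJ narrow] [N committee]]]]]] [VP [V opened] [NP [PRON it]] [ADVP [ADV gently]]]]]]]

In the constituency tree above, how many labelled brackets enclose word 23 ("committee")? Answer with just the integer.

10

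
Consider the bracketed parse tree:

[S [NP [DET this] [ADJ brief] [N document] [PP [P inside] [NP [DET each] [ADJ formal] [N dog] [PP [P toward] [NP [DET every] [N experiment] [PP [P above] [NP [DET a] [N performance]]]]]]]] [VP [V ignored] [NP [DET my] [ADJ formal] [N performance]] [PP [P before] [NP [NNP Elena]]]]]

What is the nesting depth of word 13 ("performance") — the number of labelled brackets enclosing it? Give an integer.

9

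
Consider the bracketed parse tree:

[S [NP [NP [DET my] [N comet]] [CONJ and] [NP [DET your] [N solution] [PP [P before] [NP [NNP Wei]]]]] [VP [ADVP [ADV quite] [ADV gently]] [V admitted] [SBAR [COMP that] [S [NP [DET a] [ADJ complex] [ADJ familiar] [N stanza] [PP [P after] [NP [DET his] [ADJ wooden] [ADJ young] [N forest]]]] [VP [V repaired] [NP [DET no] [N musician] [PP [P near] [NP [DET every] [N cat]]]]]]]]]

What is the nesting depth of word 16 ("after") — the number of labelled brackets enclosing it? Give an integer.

7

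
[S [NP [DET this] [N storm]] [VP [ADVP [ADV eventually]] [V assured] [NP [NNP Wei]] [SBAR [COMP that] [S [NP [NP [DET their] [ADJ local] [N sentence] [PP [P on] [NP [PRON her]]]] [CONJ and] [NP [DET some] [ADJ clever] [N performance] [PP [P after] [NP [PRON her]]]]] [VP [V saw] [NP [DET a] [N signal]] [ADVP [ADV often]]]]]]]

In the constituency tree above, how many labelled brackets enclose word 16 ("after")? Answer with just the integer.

8

Counting open brackets not yet closed at "after": [S [VP [SBAR [S [NP [NP [PP [P = 8.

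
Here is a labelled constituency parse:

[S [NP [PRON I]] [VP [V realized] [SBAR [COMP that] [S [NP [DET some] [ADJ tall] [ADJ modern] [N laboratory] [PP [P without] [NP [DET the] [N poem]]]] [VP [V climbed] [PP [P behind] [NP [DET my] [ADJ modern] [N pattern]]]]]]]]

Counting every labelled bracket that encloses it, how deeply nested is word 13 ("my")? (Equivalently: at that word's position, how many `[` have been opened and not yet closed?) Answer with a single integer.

8

Counting open brackets not yet closed at "my": [S [VP [SBAR [S [VP [PP [NP [DET = 8.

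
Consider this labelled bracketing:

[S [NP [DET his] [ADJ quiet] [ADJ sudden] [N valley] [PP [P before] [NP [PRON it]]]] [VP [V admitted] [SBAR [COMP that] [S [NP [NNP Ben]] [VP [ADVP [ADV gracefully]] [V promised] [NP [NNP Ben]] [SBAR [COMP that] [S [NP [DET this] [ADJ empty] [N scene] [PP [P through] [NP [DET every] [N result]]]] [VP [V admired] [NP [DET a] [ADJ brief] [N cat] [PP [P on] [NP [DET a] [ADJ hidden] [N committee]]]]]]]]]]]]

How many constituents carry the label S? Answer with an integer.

3

The S constituents are: [S his quiet sudden valley before it admitted that Ben gracefully promised Ben that this empty scene through every result admired a brief cat on a hidden committee]; [S Ben gracefully promised Ben that this empty scene through every result admired a brief cat on a hidden committee]; [S this empty scene through every result admired a brief cat on a hidden committee]. Total: 3.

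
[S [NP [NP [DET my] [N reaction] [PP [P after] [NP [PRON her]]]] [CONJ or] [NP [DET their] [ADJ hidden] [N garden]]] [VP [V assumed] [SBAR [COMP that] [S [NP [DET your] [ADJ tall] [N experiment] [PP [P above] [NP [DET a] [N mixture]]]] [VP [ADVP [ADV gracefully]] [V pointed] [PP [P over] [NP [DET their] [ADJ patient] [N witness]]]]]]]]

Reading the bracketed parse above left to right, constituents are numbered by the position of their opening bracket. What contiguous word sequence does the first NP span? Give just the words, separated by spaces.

my reaction after her or their hidden garden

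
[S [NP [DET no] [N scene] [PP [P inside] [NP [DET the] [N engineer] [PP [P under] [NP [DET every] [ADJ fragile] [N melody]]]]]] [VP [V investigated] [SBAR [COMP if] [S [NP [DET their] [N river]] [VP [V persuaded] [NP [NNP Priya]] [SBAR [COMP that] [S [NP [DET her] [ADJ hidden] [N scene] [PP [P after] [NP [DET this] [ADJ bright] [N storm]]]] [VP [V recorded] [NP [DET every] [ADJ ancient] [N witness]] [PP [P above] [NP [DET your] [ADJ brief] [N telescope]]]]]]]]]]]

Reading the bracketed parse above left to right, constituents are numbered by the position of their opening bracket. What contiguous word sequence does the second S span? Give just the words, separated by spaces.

their river persuaded Priya that her hidden scene after this bright storm recorded every ancient witness above your brief telescope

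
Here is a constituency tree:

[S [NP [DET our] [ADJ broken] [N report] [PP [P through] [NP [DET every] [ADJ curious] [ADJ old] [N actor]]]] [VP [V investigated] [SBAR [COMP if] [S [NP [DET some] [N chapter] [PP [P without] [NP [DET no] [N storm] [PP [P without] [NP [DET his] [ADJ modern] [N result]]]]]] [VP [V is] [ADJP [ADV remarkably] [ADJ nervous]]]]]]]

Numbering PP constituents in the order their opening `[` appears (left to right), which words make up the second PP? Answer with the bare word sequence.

without no storm without his modern result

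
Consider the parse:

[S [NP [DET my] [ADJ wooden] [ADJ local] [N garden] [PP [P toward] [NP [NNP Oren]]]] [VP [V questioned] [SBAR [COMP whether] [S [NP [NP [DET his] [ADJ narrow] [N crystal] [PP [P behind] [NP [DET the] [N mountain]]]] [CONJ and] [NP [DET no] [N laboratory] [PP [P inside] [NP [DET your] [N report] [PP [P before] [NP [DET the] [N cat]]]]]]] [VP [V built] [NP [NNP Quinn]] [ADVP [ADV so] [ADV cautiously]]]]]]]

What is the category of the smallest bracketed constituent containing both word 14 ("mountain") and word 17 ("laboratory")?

NP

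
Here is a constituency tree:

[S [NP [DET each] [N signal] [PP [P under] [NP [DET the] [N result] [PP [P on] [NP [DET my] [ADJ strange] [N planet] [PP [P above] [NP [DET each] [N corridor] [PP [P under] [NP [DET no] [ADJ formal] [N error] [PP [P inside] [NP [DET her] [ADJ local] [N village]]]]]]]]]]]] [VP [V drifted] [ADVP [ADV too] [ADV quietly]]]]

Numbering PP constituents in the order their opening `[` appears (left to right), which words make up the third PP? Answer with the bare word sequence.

The PP opening brackets appear, in order, over: "under the result on my strange planet above each corridor under no formal error inside her local village"; "on my strange planet above each corridor under no formal error inside her local village"; "above each corridor under no formal error inside her local village"; "under no formal error inside her local village"; "inside her local village". The third one spans "above each corridor under no formal error inside her local village".

above each corridor under no formal error inside her local village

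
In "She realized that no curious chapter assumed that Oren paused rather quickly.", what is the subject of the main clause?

she

The subject of the main clause is the NP immediately before the verb "realized": "she".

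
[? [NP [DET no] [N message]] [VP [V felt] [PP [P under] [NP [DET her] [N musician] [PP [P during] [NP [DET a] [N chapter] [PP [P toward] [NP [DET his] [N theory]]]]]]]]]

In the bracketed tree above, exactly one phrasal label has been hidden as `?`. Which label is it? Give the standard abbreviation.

S

The `?` node immediately contains: NP, VP. That is the internal structure of a clause, so the label is S.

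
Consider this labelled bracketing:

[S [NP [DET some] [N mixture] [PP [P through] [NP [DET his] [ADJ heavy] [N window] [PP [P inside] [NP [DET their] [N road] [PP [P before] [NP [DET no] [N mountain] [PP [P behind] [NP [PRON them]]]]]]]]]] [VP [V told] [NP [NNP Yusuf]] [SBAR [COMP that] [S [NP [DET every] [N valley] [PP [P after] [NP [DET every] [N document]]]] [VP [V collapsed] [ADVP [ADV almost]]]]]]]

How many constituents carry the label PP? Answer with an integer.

Scanning left to right, an opening `[PP` appears at word positions 3, 7, 10, 13, 20 — 5 in total.

5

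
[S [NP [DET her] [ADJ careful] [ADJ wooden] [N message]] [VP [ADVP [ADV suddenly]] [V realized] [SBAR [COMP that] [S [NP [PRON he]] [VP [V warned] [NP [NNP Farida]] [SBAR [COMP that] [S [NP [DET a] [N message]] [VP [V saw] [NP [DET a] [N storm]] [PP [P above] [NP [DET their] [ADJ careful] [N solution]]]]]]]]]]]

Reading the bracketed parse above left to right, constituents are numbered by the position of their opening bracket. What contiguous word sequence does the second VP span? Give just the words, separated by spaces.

warned Farida that a message saw a storm above their careful solution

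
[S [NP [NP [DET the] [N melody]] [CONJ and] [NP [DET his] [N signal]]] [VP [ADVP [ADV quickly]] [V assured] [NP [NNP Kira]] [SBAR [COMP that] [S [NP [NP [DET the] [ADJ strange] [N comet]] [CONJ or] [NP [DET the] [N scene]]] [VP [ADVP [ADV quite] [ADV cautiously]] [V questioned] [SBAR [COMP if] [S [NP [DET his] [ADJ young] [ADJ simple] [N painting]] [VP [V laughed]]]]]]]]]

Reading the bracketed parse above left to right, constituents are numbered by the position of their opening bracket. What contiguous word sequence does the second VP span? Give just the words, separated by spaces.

quite cautiously questioned if his young simple painting laughed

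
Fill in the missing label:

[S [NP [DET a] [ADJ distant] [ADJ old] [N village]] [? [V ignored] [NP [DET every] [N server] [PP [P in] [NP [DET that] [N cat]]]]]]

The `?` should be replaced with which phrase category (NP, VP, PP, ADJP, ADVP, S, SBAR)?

VP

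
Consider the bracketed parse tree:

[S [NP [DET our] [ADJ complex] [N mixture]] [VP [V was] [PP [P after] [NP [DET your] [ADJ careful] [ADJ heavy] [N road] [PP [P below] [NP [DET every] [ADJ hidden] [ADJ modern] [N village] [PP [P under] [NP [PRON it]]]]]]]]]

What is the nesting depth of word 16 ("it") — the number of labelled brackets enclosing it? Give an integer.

9

The word sits inside PRON, which is inside NP, inside PP, inside NP, inside PP, inside NP, inside PP, inside VP, inside S — 9 brackets in all.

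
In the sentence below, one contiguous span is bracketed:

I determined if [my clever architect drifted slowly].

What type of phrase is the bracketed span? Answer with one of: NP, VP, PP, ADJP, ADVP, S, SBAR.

S

The bracketed span "my clever architect drifted slowly" is headed by "drifted", making it a clause (S).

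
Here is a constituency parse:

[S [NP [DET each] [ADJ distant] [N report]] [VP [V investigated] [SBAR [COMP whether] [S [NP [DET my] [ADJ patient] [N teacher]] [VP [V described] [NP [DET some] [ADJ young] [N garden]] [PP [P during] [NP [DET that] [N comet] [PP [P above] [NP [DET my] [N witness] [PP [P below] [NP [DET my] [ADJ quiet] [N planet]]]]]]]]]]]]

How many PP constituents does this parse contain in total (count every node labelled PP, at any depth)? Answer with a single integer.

3

The PP constituents are: [PP during that comet above my witness below my quiet planet]; [PP above my witness below my quiet planet]; [PP below my quiet planet]. Total: 3.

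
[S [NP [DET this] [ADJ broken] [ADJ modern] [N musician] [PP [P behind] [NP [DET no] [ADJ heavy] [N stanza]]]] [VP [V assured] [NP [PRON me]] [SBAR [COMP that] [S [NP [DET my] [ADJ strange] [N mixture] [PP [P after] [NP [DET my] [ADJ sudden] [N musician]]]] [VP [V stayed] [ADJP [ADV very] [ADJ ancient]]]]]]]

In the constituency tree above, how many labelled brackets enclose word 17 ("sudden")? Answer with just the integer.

8

The word sits inside ADJ, which is inside NP, inside PP, inside NP, inside S, inside SBAR, inside VP, inside S — 8 brackets in all.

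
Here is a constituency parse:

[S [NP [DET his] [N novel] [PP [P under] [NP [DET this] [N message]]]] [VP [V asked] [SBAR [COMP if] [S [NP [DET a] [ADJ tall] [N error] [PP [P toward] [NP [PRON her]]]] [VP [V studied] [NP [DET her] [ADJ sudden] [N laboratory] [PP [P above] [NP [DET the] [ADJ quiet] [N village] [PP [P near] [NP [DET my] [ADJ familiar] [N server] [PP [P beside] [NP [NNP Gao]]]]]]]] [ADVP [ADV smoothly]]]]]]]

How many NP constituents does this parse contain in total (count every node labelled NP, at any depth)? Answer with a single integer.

8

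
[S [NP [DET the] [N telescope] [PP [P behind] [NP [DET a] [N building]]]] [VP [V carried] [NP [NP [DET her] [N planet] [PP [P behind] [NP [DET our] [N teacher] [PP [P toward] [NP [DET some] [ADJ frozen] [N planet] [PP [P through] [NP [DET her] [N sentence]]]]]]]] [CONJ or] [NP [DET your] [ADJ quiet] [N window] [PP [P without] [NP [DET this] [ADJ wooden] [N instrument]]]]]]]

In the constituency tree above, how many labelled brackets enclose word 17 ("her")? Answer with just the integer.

Counting open brackets not yet closed at "her": [S [VP [NP [NP [PP [NP [PP [NP [PP [NP [DET = 11.

11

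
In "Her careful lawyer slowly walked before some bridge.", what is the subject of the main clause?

The subject of the main clause is the NP immediately before the verb "walked": "her careful lawyer".

her careful lawyer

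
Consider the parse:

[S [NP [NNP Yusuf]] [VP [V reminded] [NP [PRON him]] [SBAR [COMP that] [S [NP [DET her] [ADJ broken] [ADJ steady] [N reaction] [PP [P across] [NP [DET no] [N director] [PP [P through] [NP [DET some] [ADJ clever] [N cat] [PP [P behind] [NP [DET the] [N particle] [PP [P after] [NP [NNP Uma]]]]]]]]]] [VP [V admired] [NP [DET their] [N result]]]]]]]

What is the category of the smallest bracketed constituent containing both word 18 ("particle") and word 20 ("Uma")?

Word 18 lies under S → VP → SBAR → S → NP → PP → NP → PP → NP → PP → NP → N; word 20 lies under S → VP → SBAR → S → NP → PP → NP → PP → NP → PP → NP → PP → NP → NNP. The lowest shared node is the NP.

NP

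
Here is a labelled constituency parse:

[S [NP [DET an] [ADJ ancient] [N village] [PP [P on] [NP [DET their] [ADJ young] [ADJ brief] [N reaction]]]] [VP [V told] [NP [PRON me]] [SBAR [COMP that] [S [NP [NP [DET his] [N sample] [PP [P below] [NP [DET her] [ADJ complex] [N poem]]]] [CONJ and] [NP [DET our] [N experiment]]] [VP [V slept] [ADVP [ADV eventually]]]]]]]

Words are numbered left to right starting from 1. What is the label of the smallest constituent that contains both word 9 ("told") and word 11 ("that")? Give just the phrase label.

VP

Word 9 lies under S → VP → V; word 11 lies under S → VP → SBAR → COMP. The lowest shared node is the VP.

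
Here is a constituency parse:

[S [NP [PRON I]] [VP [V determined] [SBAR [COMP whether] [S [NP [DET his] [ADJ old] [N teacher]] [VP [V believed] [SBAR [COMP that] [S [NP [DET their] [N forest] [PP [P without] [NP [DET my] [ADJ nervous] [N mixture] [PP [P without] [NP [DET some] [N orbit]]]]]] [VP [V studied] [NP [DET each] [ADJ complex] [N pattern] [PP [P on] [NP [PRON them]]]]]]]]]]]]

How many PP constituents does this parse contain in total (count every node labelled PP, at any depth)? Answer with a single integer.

3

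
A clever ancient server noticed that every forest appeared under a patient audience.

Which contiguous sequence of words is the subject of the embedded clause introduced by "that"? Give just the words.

every forest

"every forest" is the NP that combines with the VP headed by "appeared" to form the embedded clause introduced by "that" — the subject.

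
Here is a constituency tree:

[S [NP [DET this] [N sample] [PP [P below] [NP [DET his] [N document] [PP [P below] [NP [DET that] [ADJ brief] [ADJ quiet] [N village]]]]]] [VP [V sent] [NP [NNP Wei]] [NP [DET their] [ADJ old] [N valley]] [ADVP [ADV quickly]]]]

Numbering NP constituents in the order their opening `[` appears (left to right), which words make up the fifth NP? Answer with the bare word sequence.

In left-to-right order the NP constituents are "this sample below his document below that brief quiet village"; "his document below that brief quiet village"; "that brief quiet village"; "Wei"; "their old valley". Number 5 is "their old valley".

their old valley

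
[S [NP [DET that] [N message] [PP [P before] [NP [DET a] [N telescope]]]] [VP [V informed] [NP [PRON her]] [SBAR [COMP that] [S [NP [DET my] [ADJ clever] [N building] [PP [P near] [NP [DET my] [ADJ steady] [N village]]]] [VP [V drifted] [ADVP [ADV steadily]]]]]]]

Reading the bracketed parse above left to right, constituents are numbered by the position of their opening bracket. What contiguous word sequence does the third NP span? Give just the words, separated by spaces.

her

In left-to-right order the NP constituents are "that message before a telescope"; "a telescope"; "her"; "my clever building near my steady village"; "my steady village". Number 3 is "her".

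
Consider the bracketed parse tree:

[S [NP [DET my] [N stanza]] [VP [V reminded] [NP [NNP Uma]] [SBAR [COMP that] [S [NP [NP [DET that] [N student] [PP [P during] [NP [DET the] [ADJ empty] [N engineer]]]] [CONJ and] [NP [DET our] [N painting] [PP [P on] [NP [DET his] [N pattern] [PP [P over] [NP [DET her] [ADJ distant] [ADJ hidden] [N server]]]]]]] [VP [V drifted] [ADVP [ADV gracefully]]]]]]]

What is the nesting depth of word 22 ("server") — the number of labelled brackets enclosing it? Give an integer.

Path from the root down to the word: S → VP → SBAR → S → NP → NP → PP → NP → PP → NP → N. That is 11 enclosing brackets.

11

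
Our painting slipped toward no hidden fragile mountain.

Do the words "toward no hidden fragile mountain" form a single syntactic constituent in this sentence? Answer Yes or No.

These words form the whole prepositional phrase headed by "toward", so yes — one constituent.

Yes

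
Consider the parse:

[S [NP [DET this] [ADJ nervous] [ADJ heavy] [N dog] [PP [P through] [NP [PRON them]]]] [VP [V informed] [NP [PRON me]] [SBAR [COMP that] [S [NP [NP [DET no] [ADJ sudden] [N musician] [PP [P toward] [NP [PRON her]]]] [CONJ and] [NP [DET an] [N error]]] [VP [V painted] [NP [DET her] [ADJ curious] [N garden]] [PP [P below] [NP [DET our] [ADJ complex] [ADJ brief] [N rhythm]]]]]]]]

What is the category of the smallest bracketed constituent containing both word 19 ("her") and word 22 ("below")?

VP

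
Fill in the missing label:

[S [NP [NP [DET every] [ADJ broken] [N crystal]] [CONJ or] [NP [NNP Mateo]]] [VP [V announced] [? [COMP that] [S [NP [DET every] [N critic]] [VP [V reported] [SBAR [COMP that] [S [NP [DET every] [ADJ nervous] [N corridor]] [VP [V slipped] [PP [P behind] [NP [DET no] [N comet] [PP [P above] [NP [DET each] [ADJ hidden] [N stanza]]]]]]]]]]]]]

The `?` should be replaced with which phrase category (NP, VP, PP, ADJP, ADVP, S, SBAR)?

Looking at what the `?` directly dominates — COMP 'that', S — this is a subordinate clause (SBAR).

SBAR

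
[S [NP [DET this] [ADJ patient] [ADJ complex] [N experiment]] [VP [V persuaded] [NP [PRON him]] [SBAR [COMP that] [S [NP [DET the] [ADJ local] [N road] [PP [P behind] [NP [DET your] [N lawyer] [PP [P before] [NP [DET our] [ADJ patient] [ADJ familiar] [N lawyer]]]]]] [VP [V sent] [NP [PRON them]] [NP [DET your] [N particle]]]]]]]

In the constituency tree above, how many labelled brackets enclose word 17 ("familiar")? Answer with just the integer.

The word sits inside ADJ, which is inside NP, inside PP, inside NP, inside PP, inside NP, inside S, inside SBAR, inside VP, inside S — 10 brackets in all.

10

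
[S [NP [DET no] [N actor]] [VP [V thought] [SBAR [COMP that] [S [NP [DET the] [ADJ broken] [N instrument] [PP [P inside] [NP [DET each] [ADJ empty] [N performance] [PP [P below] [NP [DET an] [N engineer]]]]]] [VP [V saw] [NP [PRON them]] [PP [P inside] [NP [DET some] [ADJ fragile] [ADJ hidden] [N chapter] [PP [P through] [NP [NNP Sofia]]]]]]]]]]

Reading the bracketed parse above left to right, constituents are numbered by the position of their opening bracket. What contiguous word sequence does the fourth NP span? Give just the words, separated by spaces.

The NP opening brackets appear, in order, over: "no actor"; "the broken instrument inside each empty performance below an engineer"; "each empty performance below an engineer"; "an engineer"; "them"; "some fragile hidden chapter through Sofia"; "Sofia". The fourth one spans "an engineer".

an engineer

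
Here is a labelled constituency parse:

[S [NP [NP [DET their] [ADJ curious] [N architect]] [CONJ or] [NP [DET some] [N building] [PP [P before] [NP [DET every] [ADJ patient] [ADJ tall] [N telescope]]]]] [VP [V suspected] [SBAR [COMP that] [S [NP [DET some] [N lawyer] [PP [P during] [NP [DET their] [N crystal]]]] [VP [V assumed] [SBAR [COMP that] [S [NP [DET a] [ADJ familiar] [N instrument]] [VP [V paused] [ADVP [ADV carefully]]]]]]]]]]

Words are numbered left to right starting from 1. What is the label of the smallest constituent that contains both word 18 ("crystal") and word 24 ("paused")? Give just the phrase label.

S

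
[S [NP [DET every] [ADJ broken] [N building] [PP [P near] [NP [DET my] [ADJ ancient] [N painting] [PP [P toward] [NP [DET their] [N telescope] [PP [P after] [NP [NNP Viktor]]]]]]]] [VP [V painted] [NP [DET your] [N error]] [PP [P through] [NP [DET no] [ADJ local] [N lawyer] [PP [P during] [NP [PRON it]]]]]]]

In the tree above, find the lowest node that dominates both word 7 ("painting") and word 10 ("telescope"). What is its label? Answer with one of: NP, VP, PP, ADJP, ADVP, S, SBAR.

NP

Both words fall inside [NP my ancient painting toward their telescope after Viktor] (words 5–12), and no smaller constituent contains them both. Label: NP.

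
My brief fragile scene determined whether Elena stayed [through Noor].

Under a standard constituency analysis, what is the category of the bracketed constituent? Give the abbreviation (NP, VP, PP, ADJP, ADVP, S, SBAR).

PP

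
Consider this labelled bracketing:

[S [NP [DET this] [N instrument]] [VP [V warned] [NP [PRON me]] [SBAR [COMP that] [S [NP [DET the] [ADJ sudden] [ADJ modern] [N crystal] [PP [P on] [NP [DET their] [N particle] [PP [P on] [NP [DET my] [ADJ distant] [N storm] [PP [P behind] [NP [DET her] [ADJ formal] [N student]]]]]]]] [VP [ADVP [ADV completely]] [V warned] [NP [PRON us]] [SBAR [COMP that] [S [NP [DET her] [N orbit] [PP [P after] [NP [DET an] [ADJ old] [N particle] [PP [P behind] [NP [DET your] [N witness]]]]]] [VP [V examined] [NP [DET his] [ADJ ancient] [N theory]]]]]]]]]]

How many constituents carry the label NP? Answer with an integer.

Listing each NP by its span: [NP this instrument]; [NP me]; [NP the sudden modern crystal on their particle on my distant storm behind her formal student]; [NP their particle on my distant storm behind her formal student]; [NP my distant storm behind her formal student]; [NP her formal student] … — that makes 11.

11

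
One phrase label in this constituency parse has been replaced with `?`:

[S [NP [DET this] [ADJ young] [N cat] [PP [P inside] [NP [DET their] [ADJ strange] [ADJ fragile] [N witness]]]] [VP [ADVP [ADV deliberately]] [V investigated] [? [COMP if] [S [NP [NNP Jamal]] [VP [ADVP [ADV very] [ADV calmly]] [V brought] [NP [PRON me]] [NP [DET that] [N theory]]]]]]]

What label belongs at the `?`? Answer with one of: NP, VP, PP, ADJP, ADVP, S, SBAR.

The `?` node immediately contains: COMP 'if', S. That is the internal structure of a subordinate clause, so the label is SBAR.

SBAR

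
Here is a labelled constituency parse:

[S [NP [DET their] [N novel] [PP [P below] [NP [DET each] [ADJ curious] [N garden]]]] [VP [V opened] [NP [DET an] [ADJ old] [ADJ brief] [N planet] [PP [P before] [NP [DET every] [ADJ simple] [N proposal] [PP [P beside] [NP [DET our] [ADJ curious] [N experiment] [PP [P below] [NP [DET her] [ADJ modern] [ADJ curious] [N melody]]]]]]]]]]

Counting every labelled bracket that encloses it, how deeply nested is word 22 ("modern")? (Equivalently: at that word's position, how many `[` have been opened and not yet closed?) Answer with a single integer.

10

Path from the root down to the word: S → VP → NP → PP → NP → PP → NP → PP → NP → ADJ. That is 10 enclosing brackets.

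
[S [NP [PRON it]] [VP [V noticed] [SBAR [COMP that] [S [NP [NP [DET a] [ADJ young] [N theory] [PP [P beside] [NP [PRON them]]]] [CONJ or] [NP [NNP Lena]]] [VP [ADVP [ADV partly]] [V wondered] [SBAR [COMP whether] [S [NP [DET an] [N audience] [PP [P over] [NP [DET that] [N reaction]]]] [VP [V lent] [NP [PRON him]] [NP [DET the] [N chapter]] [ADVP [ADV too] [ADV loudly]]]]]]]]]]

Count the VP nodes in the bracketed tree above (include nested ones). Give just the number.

Scanning left to right, an opening `[VP` appears at word positions 2, 11, 19 — 3 in total.

3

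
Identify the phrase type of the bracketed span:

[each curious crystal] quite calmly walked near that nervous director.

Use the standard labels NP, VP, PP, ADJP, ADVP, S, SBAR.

"crystal" is the head of the bracketed span, so the span is a noun phrase: NP.

NP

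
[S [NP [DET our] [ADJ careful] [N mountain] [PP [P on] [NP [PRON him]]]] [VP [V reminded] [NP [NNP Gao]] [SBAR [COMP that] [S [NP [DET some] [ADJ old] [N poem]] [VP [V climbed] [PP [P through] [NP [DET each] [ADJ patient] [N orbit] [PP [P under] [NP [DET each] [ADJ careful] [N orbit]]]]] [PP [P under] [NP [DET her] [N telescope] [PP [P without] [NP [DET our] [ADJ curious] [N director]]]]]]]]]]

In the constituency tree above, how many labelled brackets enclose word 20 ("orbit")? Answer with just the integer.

10

Path from the root down to the word: S → VP → SBAR → S → VP → PP → NP → PP → NP → N. That is 10 enclosing brackets.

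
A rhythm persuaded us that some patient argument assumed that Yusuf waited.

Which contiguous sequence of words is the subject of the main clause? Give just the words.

a rhythm

In the main clause the verb is "persuaded"; the NP preceding it, "a rhythm", is the subject.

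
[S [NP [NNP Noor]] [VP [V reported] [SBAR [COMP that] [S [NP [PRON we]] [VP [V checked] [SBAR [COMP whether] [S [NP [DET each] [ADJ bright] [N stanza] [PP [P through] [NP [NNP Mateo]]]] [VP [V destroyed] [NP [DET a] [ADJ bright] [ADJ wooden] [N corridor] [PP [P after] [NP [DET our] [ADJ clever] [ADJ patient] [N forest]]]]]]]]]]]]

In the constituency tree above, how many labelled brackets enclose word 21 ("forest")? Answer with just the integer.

12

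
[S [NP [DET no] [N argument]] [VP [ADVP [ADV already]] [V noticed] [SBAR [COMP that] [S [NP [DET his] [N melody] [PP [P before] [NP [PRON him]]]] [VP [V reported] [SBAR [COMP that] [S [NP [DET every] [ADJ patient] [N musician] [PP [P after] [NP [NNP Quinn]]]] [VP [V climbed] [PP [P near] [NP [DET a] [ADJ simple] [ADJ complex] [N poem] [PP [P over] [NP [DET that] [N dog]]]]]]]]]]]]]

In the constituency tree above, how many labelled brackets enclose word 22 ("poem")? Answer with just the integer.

11

Path from the root down to the word: S → VP → SBAR → S → VP → SBAR → S → VP → PP → NP → N. That is 11 enclosing brackets.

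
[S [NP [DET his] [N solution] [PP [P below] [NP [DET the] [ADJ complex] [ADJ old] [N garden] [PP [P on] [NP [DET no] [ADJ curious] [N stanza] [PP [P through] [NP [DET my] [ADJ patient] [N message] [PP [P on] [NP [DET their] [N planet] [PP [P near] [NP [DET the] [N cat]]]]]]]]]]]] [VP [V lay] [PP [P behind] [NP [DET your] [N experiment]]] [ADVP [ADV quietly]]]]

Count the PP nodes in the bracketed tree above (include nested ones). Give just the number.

Listing each PP by its span: [PP below the complex old garden on no curious stanza through my patient message on their planet near the cat]; [PP on no curious stanza through my patient message on their planet near the cat]; [PP through my patient message on their planet near the cat]; [PP on their planet near the cat]; [PP near the cat]; [PP behind your experiment] — that makes 6.

6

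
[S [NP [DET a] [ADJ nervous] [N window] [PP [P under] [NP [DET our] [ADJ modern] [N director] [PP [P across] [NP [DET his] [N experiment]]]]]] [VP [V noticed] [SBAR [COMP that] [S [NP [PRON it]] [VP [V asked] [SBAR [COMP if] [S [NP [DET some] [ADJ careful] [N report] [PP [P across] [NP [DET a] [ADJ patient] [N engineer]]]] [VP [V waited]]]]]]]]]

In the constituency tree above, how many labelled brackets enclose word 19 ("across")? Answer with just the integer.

The word sits inside P, which is inside PP, inside NP, inside S, inside SBAR, inside VP, inside S, inside SBAR, inside VP, inside S — 10 brackets in all.

10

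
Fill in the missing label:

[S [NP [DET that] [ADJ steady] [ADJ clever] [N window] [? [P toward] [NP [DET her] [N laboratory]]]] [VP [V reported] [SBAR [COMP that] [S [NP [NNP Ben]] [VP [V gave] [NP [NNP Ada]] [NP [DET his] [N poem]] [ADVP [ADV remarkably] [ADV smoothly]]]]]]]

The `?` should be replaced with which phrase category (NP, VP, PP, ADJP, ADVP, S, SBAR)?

Looking at what the `?` directly dominates — P 'toward', NP — this is a prepositional phrase (PP).

PP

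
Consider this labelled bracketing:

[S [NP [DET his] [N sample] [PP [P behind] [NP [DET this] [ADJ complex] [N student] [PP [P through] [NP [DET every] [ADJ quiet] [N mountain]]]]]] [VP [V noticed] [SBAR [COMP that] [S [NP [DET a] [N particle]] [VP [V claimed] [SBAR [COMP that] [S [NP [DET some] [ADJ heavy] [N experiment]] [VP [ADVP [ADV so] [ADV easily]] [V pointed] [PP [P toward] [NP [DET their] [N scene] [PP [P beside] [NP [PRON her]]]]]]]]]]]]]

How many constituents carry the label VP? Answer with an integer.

3

Listing each VP by its span: [VP noticed that a particle claimed that some heavy experiment so easily pointed toward their scene beside her]; [VP claimed that some heavy experiment so easily pointed toward their scene beside her]; [VP so easily pointed toward their scene beside her] — that makes 3.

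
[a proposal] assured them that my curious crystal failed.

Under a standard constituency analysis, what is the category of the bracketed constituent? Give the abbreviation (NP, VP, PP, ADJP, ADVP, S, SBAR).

NP

The span is built around the noun "proposal" — a noun phrase (NP).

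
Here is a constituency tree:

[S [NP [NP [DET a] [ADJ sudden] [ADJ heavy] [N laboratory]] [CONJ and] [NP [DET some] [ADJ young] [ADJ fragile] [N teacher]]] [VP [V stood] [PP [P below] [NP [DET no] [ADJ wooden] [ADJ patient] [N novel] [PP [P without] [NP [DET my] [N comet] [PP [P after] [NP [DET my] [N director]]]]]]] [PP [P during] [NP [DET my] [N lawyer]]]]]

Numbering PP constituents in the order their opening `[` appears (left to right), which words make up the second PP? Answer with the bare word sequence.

without my comet after my director

The PP opening brackets appear, in order, over: "below no wooden patient novel without my comet after my director"; "without my comet after my director"; "after my director"; "during my lawyer". The second one spans "without my comet after my director".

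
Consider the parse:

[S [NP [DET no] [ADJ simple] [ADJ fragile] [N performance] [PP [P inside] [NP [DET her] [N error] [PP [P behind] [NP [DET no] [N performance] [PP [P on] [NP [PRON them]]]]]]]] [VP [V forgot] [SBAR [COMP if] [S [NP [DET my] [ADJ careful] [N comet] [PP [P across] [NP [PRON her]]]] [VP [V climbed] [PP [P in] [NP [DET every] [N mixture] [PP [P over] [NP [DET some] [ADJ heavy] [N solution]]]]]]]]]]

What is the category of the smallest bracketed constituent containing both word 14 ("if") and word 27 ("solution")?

SBAR

The smallest bracket enclosing both words is [SBAR if my careful comet across her climbed in every mixture over some heavy solution], so the label is SBAR.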